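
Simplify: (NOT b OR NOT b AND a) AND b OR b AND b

(NOT b OR NOT b AND a) AND b OR b AND b
= NOT b AND b OR b AND b
= b

b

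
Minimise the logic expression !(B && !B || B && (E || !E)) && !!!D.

!B && !D

!(B && !B || B && (E || !E)) && !!!D
= !(B && !B || B) && !!!D   (complement / identity)
= !(B && !B || B) && !D   (double negation)
= !B && !D   (complement / identity)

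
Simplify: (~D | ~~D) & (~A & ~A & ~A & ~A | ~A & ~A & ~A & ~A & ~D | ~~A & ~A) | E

(~D | ~~D) & (~A & ~A & ~A & ~A | ~A & ~A & ~A & ~A & ~D | ~~A & ~A) | E
= (~D | ~~D) & (~A & ~A & ~A & ~A | ~~A & ~A) | E
= (~D | ~~D) & (~A & ~A & ~A & ~A | A & ~A) | E
= (~D | ~~D) & (~A & ~A | A & ~A) | E
= (~D | ~~D) & ~A | E
= (~D | D) & ~A | E
= ~A | E

~A | E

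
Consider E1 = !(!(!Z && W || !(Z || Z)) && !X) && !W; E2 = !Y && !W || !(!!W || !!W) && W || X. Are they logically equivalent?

No

E1: !(!(!Z && W || !(Z || Z)) && !X) && !W
    = !(!(!Z && W || !Z) && !X) && !W
    = !(!!Z && !X) && !W
    = (!Z || X) && !W
E2: !Y && !W || !(!!W || !!W) && W || X
    = !Y && !W || !!!W && W || X
    = !Y && !W || !W && W || X
    = !Y && !W || X
These differ: at W=1, X=1, Y=0, Z=0, E1 = 0 but E2 = 1.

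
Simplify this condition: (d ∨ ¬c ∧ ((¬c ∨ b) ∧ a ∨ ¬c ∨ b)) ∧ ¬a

(d ∨ ¬c ∧ ((¬c ∨ b) ∧ a ∨ ¬c ∨ b)) ∧ ¬a
= (d ∨ ¬c ∧ (¬c ∨ b)) ∧ ¬a   [absorption]
= (d ∨ ¬c) ∧ ¬a   [absorption]

(d ∨ ¬c) ∧ ¬a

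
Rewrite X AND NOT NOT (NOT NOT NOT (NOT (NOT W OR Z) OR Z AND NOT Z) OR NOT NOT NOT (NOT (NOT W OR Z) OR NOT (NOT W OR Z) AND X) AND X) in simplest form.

X AND NOT NOT (NOT NOT NOT (NOT (NOT W OR Z) OR Z AND NOT Z) OR NOT NOT NOT (NOT (NOT W OR Z) OR NOT (NOT W OR Z) AND X) AND X)
= X AND NOT NOT (NOT NOT NOT NOT (NOT W OR Z) OR NOT NOT NOT (NOT (NOT W OR Z) OR NOT (NOT W OR Z) AND X) AND X)
= X AND NOT NOT (NOT NOT NOT NOT (NOT W OR Z) OR NOT NOT NOT NOT (NOT W OR Z) AND X)
= X AND NOT NOT NOT NOT NOT NOT (NOT W OR Z)
= X AND NOT NOT NOT NOT (NOT W OR Z)
= X AND NOT NOT (NOT W OR Z)
= X AND (NOT W OR Z)

X AND (NOT W OR Z)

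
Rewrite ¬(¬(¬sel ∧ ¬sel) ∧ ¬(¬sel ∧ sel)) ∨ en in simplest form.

¬(¬(¬sel ∧ ¬sel) ∧ ¬(¬sel ∧ sel)) ∨ en
= ¬sel ∧ ¬sel ∨ ¬sel ∧ sel ∨ en   (De Morgan)
= ¬sel ∨ en   (distribution)

¬sel ∨ en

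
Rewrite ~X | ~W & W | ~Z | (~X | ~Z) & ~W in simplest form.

~X | ~W & W | ~Z | (~X | ~Z) & ~W
= ~X | ~Z | (~X | ~Z) & ~W   (complement / identity)
= ~X | ~Z   (absorption)

~X | ~Z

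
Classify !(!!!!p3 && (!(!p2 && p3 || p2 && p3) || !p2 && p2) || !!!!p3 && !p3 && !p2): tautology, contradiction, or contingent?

tautology

!(!!!!p3 && (!(!p2 && p3 || p2 && p3) || !p2 && p2) || !!!!p3 && !p3 && !p2)
= !(!!!!p3 && !(!p2 && p3 || p2 && p3) || !!!!p3 && !p3 && !p2)   (complement / identity)
= !(!!!!p3 && !p3 || !!!!p3 && !p3 && !p2)   (distribution)
= !(!!!!p3 && !p3)   (absorption)
= !(!!p3 && !p3)   (double negation)
= !p3 || p3   (De Morgan)
= true   (complement)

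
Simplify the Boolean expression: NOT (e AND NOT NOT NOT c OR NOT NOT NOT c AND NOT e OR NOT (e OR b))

c AND (e OR b)

NOT (e AND NOT NOT NOT c OR NOT NOT NOT c AND NOT e OR NOT (e OR b))
= NOT (NOT NOT NOT c OR NOT (e OR b))
= NOT (NOT c OR NOT (e OR b))
= c AND (e OR b)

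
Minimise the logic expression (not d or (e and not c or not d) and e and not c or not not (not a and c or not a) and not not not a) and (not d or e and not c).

(not d or (e and not c or not d) and e and not c or not not (not a and c or not a) and not not not a) and (not d or e and not c)
= (not d or (e and not c or not d) and e and not c or not not not a and not not not a) and (not d or e and not c)   — absorption
= (not d or (e and not c or not d) and e and not c or not not not a) and (not d or e and not c)   — idempotence
= (not d or e and not c or not not not a) and (not d or e and not c)   — absorption
= (not d or e and not c or not a) and (not d or e and not c)   — double negation
= not d or e and not c   — absorption

not d or e and not c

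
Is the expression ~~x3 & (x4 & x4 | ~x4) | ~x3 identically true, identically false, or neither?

identically true

~~x3 & (x4 & x4 | ~x4) | ~x3
= ~~x3 & (x4 | ~x4) | ~x3
= ~~x3 | ~x3
= x3 | ~x3
= 1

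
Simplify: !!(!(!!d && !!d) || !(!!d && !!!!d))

!d

!!(!(!!d && !!d) || !(!!d && !!!!d))
= !!(!(!!d && !!d) || !(!!d && !!d))   (double negation)
= !!!(!!d && !!d)   (idempotence)
= !!!!!d   (idempotence)
= !!!d   (double negation)
= !d   (double negation)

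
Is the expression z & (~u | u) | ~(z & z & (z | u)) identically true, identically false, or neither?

z & (~u | u) | ~(z & z & (z | u))
= z & (~u | u) | ~(z & z)   [absorption]
= z | ~(z & z)   [complement / identity]
= z | ~z   [idempotence]
= 1   [complement]

identically true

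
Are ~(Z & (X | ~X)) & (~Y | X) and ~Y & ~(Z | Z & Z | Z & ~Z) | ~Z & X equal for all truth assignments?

E1: ~(Z & (X | ~X)) & (~Y | X)
    = ~Z & (~Y | X)
E2: ~Y & ~(Z | Z & Z | Z & ~Z) | ~Z & X
    = ~Y & ~(Z | Z) | ~Z & X
    = ~Y & ~Z | ~Z & X
    = ~Z & (~Y | X)
Both reduce to ~Z & (~Y | X), so they are equivalent.

Yes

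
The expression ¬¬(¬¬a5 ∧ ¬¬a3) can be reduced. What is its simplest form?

¬¬(¬¬a5 ∧ ¬¬a3)
= ¬(¬a5 ∨ ¬a3)   (De Morgan)
= a5 ∧ a3   (De Morgan)

a5 ∧ a3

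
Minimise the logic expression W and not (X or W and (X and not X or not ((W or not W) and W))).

W and not X

W and not (X or W and (X and not X or not ((W or not W) and W)))
= W and not (X or W and (X and not X or not W))   — complement / identity
= W and not (X or W and not W)   — complement / identity
= W and not X   — complement / identity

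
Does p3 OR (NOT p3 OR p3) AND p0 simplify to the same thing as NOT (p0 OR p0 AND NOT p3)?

No

E1: p3 OR (NOT p3 OR p3) AND p0
    = p3 OR p0
E2: NOT (p0 OR p0 AND NOT p3)
    = NOT p0
These differ: at p0=0, p3=0, E1 = 0 but E2 = 1.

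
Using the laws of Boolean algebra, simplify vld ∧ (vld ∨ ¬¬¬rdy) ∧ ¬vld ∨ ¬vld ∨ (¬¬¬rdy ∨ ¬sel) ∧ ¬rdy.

¬vld ∨ ¬rdy

vld ∧ (vld ∨ ¬¬¬rdy) ∧ ¬vld ∨ ¬vld ∨ (¬¬¬rdy ∨ ¬sel) ∧ ¬rdy
= vld ∧ (vld ∨ ¬rdy) ∧ ¬vld ∨ ¬vld ∨ (¬¬¬rdy ∨ ¬sel) ∧ ¬rdy   (double negation)
= vld ∧ (vld ∨ ¬rdy) ∧ ¬vld ∨ ¬vld ∨ (¬rdy ∨ ¬sel) ∧ ¬rdy   (double negation)
= vld ∧ ¬vld ∨ ¬vld ∨ (¬rdy ∨ ¬sel) ∧ ¬rdy   (absorption)
= vld ∧ ¬vld ∨ ¬vld ∨ ¬rdy   (absorption)
= ¬vld ∨ ¬rdy   (complement / identity)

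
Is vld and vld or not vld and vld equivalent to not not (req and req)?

E1: vld and vld or not vld and vld
    = vld   — distribution
E2: not not (req and req)
    = not not req   — idempotence
    = req   — double negation
These differ: at req=1, vld=0, E1 = 0 but E2 = 1.

No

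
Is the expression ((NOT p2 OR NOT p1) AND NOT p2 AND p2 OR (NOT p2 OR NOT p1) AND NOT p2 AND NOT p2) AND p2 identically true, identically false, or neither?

((NOT p2 OR NOT p1) AND NOT p2 AND p2 OR (NOT p2 OR NOT p1) AND NOT p2 AND NOT p2) AND p2
= (NOT p2 OR NOT p1) AND NOT p2 AND p2   [distribution]
= NOT p2 AND p2   [absorption]
= FALSE   [complement]

identically false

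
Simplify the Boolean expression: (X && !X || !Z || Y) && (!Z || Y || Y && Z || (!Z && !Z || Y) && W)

(X && !X || !Z || Y) && (!Z || Y || Y && Z || (!Z && !Z || Y) && W)
= (X && !X || !Z || Y) && (!Z || Y || (!Z && !Z || Y) && W)   (absorption)
= (X && !X || !Z || Y) && (!Z || Y || (!Z || Y) && W)   (idempotence)
= (!Z || Y) && (!Z || Y || (!Z || Y) && W)   (complement / identity)
= (!Z || Y) && (!Z || Y)   (absorption)
= !Z || Y   (idempotence)

!Z || Y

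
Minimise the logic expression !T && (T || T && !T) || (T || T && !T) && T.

T

!T && (T || T && !T) || (T || T && !T) && T
= T || T && !T   [distribution]
= T   [complement / identity]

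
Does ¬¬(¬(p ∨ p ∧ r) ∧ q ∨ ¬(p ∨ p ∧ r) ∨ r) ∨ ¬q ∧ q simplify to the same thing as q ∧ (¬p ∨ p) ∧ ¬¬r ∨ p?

E1: ¬¬(¬(p ∨ p ∧ r) ∧ q ∨ ¬(p ∨ p ∧ r) ∨ r) ∨ ¬q ∧ q
    = ¬¬(¬(p ∨ p ∧ r) ∨ r) ∨ ¬q ∧ q   (absorption)
    = ¬(p ∨ p ∧ r) ∨ r ∨ ¬q ∧ q   (double negation)
    = ¬(p ∨ p ∧ r) ∨ r   (complement / identity)
    = ¬p ∨ r   (absorption)
E2: q ∧ (¬p ∨ p) ∧ ¬¬r ∨ p
    = q ∧ ¬¬r ∨ p   (complement / identity)
    = q ∧ r ∨ p   (double negation)
These differ: at p=0, q=0, r=0, E1 = 1 but E2 = 0.

No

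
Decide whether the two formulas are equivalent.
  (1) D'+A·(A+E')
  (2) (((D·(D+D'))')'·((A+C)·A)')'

Yes

E1: D'+A·(A+E')
    = D'+A   (absorption)
E2: (((D·(D+D'))')'·((A+C)·A)')'
    = (((D·(D+D'))')'·A')'   (absorption)
    = (D·(D+D'))'+A   (De Morgan)
    = D'+A   (complement / identity)
Both reduce to D'+A, so they are equivalent.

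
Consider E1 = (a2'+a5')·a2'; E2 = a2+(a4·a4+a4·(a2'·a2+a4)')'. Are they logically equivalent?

No

E1: (a2'+a5')·a2'
    = a2'
E2: a2+(a4·a4+a4·(a2'·a2+a4)')'
    = a2+(a4·a4+a4·a4')'
    = a2+a4'
These differ: at a2=1, a4=1, a5=1, E1 = 0 but E2 = 1.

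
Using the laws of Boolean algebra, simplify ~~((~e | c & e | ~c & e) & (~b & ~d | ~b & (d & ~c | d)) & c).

~~((~e | c & e | ~c & e) & (~b & ~d | ~b & (d & ~c | d)) & c)
= ~~((~e | e) & (~b & ~d | ~b & (d & ~c | d)) & c)   [distribution]
= ~~((~e | e) & (~b & ~d | ~b & d) & c)   [absorption]
= ~~((~e | e) & ~b & c)   [distribution]
= (~e | e) & ~b & c   [double negation]
= ~b & c   [complement / identity]

~b & c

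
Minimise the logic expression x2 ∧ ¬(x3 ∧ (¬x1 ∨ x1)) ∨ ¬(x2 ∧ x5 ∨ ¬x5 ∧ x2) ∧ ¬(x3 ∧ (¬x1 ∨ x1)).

¬x3

x2 ∧ ¬(x3 ∧ (¬x1 ∨ x1)) ∨ ¬(x2 ∧ x5 ∨ ¬x5 ∧ x2) ∧ ¬(x3 ∧ (¬x1 ∨ x1))
= x2 ∧ ¬(x3 ∧ (¬x1 ∨ x1)) ∨ ¬x2 ∧ ¬(x3 ∧ (¬x1 ∨ x1))   [distribution]
= ¬(x3 ∧ (¬x1 ∨ x1))   [distribution]
= ¬x3   [complement / identity]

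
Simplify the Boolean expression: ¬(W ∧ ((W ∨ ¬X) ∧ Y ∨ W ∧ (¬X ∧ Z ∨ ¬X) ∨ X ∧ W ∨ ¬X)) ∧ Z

¬W ∧ Z

¬(W ∧ ((W ∨ ¬X) ∧ Y ∨ W ∧ (¬X ∧ Z ∨ ¬X) ∨ X ∧ W ∨ ¬X)) ∧ Z
= ¬(W ∧ ((W ∨ ¬X) ∧ Y ∨ W ∧ ¬X ∨ X ∧ W ∨ ¬X)) ∧ Z   — absorption
= ¬(W ∧ ((W ∨ ¬X) ∧ Y ∨ W ∨ ¬X)) ∧ Z   — distribution
= ¬(W ∧ (W ∨ ¬X)) ∧ Z   — absorption
= ¬W ∧ Z   — absorption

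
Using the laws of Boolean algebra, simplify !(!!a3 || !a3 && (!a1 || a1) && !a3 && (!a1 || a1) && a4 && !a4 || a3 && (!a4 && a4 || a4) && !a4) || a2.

!(!!a3 || !a3 && (!a1 || a1) && !a3 && (!a1 || a1) && a4 && !a4 || a3 && (!a4 && a4 || a4) && !a4) || a2
= !(!!a3 || !a3 && (!a1 || a1) && !a3 && (!a1 || a1) && a4 && !a4 || a3 && a4 && !a4) || a2   (complement / identity)
= !(!!a3 || !a3 && (!a1 || a1) && a4 && !a4 || a3 && a4 && !a4) || a2   (idempotence)
= !(!!a3 || !a3 && a4 && !a4 || a3 && a4 && !a4) || a2   (complement / identity)
= !(!!a3 || a4 && !a4) || a2   (distribution)
= !(a3 || a4 && !a4) || a2   (double negation)
= !a3 || a2   (complement / identity)

!a3 || a2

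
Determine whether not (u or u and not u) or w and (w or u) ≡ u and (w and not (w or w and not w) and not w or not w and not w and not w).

E1: not (u or u and not u) or w and (w or u)
    = not u or w and (w or u)   (complement / identity)
    = not u or w   (absorption)
E2: u and (w and not (w or w and not w) and not w or not w and not w and not w)
    = u and (w and not w and not w or not w and not w and not w)   (complement / identity)
    = u and not w and not w   (distribution)
    = u and not w   (idempotence)
These differ: at u=0, w=1, E1 = 1 but E2 = 0.

No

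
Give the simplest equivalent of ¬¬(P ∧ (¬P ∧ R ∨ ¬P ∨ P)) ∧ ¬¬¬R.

P ∧ ¬R

¬¬(P ∧ (¬P ∧ R ∨ ¬P ∨ P)) ∧ ¬¬¬R
= ¬¬(P ∧ (¬P ∧ R ∨ ¬P ∨ P)) ∧ ¬R   [double negation]
= ¬¬(P ∧ (¬P ∨ P)) ∧ ¬R   [absorption]
= P ∧ (¬P ∨ P) ∧ ¬R   [double negation]
= P ∧ ¬R   [complement / identity]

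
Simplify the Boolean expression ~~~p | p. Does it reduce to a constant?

~~~p | p
= ~p | p   [double negation]
= 1   [complement]

1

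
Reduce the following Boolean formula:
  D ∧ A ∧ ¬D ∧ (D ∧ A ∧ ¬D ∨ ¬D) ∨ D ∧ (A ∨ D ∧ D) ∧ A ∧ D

D ∧ A

D ∧ A ∧ ¬D ∧ (D ∧ A ∧ ¬D ∨ ¬D) ∨ D ∧ (A ∨ D ∧ D) ∧ A ∧ D
= D ∧ A ∧ ¬D ∧ (D ∧ A ∧ ¬D ∨ ¬D) ∨ D ∧ (A ∨ D) ∧ A ∧ D   [idempotence]
= D ∧ A ∧ ¬D ∧ (D ∧ A ∧ ¬D ∨ ¬D) ∨ D ∧ A ∧ D   [absorption]
= D ∧ A ∧ ¬D ∨ D ∧ A ∧ D   [absorption]
= D ∧ A   [distribution]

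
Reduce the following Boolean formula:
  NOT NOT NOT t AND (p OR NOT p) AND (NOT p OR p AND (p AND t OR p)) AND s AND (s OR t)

NOT NOT NOT t AND (p OR NOT p) AND (NOT p OR p AND (p AND t OR p)) AND s AND (s OR t)
= NOT NOT NOT t AND (p OR NOT p) AND (NOT p OR p AND p) AND s AND (s OR t)
= NOT NOT NOT t AND (NOT p OR p AND p) AND s AND (s OR t)
= NOT t AND (NOT p OR p AND p) AND s AND (s OR t)
= NOT t AND (NOT p OR p) AND s AND (s OR t)
= NOT t AND s AND (s OR t)
= NOT t AND s

NOT t AND s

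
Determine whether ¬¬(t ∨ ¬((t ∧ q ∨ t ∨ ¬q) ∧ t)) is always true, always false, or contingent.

¬¬(t ∨ ¬((t ∧ q ∨ t ∨ ¬q) ∧ t))
= ¬¬(t ∨ ¬((t ∨ ¬q) ∧ t))   [absorption]
= ¬¬(t ∨ ¬t)   [absorption]
= t ∨ ¬t   [double negation]
= True   [complement]

always true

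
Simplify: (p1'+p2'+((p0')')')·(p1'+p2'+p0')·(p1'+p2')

(p1'+p2'+((p0')')')·(p1'+p2'+p0')·(p1'+p2')
= (p1'+p2'+p0')·(p1'+p2'+p0')·(p1'+p2')
= (p1'+p2'+p0')·(p1'+p2')
= p1'+p2'

p1'+p2'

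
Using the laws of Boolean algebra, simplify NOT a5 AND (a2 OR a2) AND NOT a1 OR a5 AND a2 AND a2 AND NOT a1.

NOT a5 AND (a2 OR a2) AND NOT a1 OR a5 AND a2 AND a2 AND NOT a1
= NOT a5 AND (a2 OR a2) AND NOT a1 OR a5 AND a2 AND NOT a1   (idempotence)
= NOT a5 AND a2 AND NOT a1 OR a5 AND a2 AND NOT a1   (idempotence)
= a2 AND NOT a1   (distribution)

a2 AND NOT a1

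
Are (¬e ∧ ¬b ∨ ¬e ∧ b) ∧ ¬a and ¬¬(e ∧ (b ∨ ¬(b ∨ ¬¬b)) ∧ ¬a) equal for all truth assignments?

No

E1: (¬e ∧ ¬b ∨ ¬e ∧ b) ∧ ¬a
    = ¬e ∧ ¬a   (distribution)
E2: ¬¬(e ∧ (b ∨ ¬(b ∨ ¬¬b)) ∧ ¬a)
    = ¬¬(e ∧ (b ∨ ¬(b ∨ b)) ∧ ¬a)   (double negation)
    = e ∧ (b ∨ ¬(b ∨ b)) ∧ ¬a   (double negation)
    = e ∧ (b ∨ ¬b) ∧ ¬a   (idempotence)
    = e ∧ ¬a   (complement / identity)
These differ: at a=0, b=0, e=0, E1 = 1 but E2 = 0.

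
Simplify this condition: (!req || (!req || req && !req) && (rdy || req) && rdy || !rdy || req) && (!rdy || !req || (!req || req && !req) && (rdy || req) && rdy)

(!req || (!req || req && !req) && (rdy || req) && rdy || !rdy || req) && (!rdy || !req || (!req || req && !req) && (rdy || req) && rdy)
= !req || (!req || req && !req) && (rdy || req) && rdy || (!rdy || req) && !rdy   [distribution]
= !req || (!req || req && !req) && (rdy || req) && rdy || !rdy   [absorption]
= !req || !req && (rdy || req) && rdy || !rdy   [complement / identity]
= !req || !req && rdy || !rdy   [absorption]
= !req || !rdy   [absorption]

!req || !rdy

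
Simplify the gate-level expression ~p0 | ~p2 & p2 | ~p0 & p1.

~p0

~p0 | ~p2 & p2 | ~p0 & p1
= ~p0 | ~p0 & p1   [complement / identity]
= ~p0   [absorption]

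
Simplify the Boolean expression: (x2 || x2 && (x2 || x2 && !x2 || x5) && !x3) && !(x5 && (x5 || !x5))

(x2 || x2 && (x2 || x2 && !x2 || x5) && !x3) && !(x5 && (x5 || !x5))
= (x2 || x2 && (x2 || x5) && !x3) && !(x5 && (x5 || !x5))
= (x2 || x2 && (x2 || x5) && !x3) && !x5
= (x2 || x2 && !x3) && !x5
= x2 && !x5

x2 && !x5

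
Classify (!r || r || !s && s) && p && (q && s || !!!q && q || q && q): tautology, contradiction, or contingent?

contingent

(!r || r || !s && s) && p && (q && s || !!!q && q || q && q)
= (!r || r) && p && (q && s || !!!q && q || q && q)   [complement / identity]
= (!r || r) && p && (q && s || !q && q || q && q)   [double negation]
= p && (q && s || !q && q || q && q)   [complement / identity]
= p && (q && s || q)   [distribution]
= p && q   [absorption]
This depends on p, q, so it is not a constant.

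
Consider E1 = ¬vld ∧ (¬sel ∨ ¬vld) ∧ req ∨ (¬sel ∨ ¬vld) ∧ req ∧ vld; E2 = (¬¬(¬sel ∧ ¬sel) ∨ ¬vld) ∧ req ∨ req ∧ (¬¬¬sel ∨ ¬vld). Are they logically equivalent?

Yes

E1: ¬vld ∧ (¬sel ∨ ¬vld) ∧ req ∨ (¬sel ∨ ¬vld) ∧ req ∧ vld
    = (¬sel ∨ ¬vld) ∧ req
E2: (¬¬(¬sel ∧ ¬sel) ∨ ¬vld) ∧ req ∨ req ∧ (¬¬¬sel ∨ ¬vld)
    = (¬¬¬sel ∨ ¬vld) ∧ req ∨ req ∧ (¬¬¬sel ∨ ¬vld)
    = (¬¬¬sel ∨ ¬vld ∨ ¬¬¬sel ∨ ¬vld) ∧ req
    = (¬¬¬sel ∨ ¬vld) ∧ req
    = (¬sel ∨ ¬vld) ∧ req
Both reduce to (¬sel ∨ ¬vld) ∧ req, so they are equivalent.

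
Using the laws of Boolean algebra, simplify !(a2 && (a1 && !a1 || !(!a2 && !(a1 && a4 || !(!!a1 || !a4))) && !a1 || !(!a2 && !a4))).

!(a2 && (a1 && !a1 || !(!a2 && !(a1 && a4 || !(!!a1 || !a4))) && !a1 || !(!a2 && !a4)))
= !(a2 && (!(!a2 && !(a1 && a4 || !(!!a1 || !a4))) && !a1 || !(!a2 && !a4)))   (complement / identity)
= !(a2 && (!(!a2 && !(a1 && a4 || !a1 && a4)) && !a1 || !(!a2 && !a4)))   (De Morgan)
= !(a2 && (!(!a2 && !a4) && !a1 || !(!a2 && !a4)))   (distribution)
= !(a2 && !(!a2 && !a4))   (absorption)
= !(a2 && (a2 || a4))   (De Morgan)
= !a2   (absorption)

!a2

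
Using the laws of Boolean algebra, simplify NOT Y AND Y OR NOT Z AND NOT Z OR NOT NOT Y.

NOT Y AND Y OR NOT Z AND NOT Z OR NOT NOT Y
= NOT Z AND NOT Z OR NOT NOT Y   — complement / identity
= NOT Z AND NOT Z OR Y   — double negation
= NOT Z OR Y   — idempotence

NOT Z OR Y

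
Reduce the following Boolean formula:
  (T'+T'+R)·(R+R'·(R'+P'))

(T'+T'+R)·(R+R'·(R'+P'))
= (T'+T'+R)·(R+R')
= (T'+R)·(R+R')
= T'+R

T'+R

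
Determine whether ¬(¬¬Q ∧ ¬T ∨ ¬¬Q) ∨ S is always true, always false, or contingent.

¬(¬¬Q ∧ ¬T ∨ ¬¬Q) ∨ S
= ¬¬¬Q ∨ S
= ¬Q ∨ S
This depends on Q, S, so it is not a constant.

contingent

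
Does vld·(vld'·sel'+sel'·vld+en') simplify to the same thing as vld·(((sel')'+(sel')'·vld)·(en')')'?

E1: vld·(vld'·sel'+sel'·vld+en')
    = vld·(sel'+en')   [distribution]
E2: vld·(((sel')'+(sel')'·vld)·(en')')'
    = vld·((sel')'·(en')')'   [absorption]
    = vld·(sel'+en')   [De Morgan]
Both reduce to vld·(sel'+en'), so they are equivalent.

Yes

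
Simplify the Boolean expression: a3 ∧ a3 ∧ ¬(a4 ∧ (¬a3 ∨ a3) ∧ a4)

a3 ∧ ¬a4

a3 ∧ a3 ∧ ¬(a4 ∧ (¬a3 ∨ a3) ∧ a4)
= a3 ∧ a3 ∧ ¬(a4 ∧ a4)   [complement / identity]
= a3 ∧ ¬(a4 ∧ a4)   [idempotence]
= a3 ∧ ¬a4   [idempotence]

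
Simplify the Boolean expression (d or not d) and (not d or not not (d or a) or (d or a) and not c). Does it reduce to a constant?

True

(d or not d) and (not d or not not (d or a) or (d or a) and not c)
= not d or d and (not not (d or a) or (d or a) and not c)
= not d or d and (d or a or (d or a) and not c)
= not d or d and (d or a)
= not d or d
= True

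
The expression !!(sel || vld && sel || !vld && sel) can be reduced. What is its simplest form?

!!(sel || vld && sel || !vld && sel)
= !!(sel || sel)   — distribution
= !!sel   — idempotence
= sel   — double negation

sel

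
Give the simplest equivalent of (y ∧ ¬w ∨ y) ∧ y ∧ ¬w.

y ∧ ¬w

(y ∧ ¬w ∨ y) ∧ y ∧ ¬w
= y ∧ y ∧ ¬w   (absorption)
= y ∧ ¬w   (idempotence)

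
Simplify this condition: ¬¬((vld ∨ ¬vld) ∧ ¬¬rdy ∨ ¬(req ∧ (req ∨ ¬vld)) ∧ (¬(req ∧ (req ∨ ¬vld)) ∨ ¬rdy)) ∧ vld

(rdy ∨ ¬req) ∧ vld

¬¬((vld ∨ ¬vld) ∧ ¬¬rdy ∨ ¬(req ∧ (req ∨ ¬vld)) ∧ (¬(req ∧ (req ∨ ¬vld)) ∨ ¬rdy)) ∧ vld
= ¬¬((vld ∨ ¬vld) ∧ ¬¬rdy ∨ ¬(req ∧ (req ∨ ¬vld))) ∧ vld   — absorption
= ¬¬((vld ∨ ¬vld) ∧ ¬¬rdy ∨ ¬req) ∧ vld   — absorption
= ((vld ∨ ¬vld) ∧ ¬¬rdy ∨ ¬req) ∧ vld   — double negation
= (¬¬rdy ∨ ¬req) ∧ vld   — complement / identity
= (rdy ∨ ¬req) ∧ vld   — double negation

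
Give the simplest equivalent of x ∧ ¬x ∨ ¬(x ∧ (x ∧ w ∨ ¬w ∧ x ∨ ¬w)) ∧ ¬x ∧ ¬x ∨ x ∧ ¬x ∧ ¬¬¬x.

¬x

x ∧ ¬x ∨ ¬(x ∧ (x ∧ w ∨ ¬w ∧ x ∨ ¬w)) ∧ ¬x ∧ ¬x ∨ x ∧ ¬x ∧ ¬¬¬x
= x ∧ ¬x ∨ ¬(x ∧ (x ∨ ¬w)) ∧ ¬x ∧ ¬x ∨ x ∧ ¬x ∧ ¬¬¬x   (distribution)
= x ∧ ¬x ∨ ¬x ∧ ¬x ∧ ¬x ∨ x ∧ ¬x ∧ ¬¬¬x   (absorption)
= x ∧ ¬x ∨ ¬x ∧ ¬x ∧ ¬x ∨ x ∧ ¬x ∧ ¬x   (double negation)
= x ∧ ¬x ∨ ¬x ∧ ¬x   (distribution)
= ¬x   (distribution)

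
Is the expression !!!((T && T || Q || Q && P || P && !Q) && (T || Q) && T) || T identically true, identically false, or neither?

!!!((T && T || Q || Q && P || P && !Q) && (T || Q) && T) || T
= !!!((T && T || Q || P) && (T || Q) && T) || T   (distribution)
= !!!((T || Q || P) && (T || Q) && T) || T   (idempotence)
= !!!((T || Q) && T) || T   (absorption)
= !((T || Q) && T) || T   (double negation)
= !T || T   (absorption)
= true   (complement)

identically true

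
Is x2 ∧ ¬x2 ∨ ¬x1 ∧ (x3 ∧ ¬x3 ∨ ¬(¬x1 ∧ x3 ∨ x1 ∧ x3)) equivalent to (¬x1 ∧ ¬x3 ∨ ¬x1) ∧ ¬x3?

Yes

E1: x2 ∧ ¬x2 ∨ ¬x1 ∧ (x3 ∧ ¬x3 ∨ ¬(¬x1 ∧ x3 ∨ x1 ∧ x3))
    = x2 ∧ ¬x2 ∨ ¬x1 ∧ (x3 ∧ ¬x3 ∨ ¬x3)
    = x2 ∧ ¬x2 ∨ ¬x1 ∧ ¬x3
    = ¬x1 ∧ ¬x3
E2: (¬x1 ∧ ¬x3 ∨ ¬x1) ∧ ¬x3
    = ¬x1 ∧ ¬x3
Both reduce to ¬x1 ∧ ¬x3, so they are equivalent.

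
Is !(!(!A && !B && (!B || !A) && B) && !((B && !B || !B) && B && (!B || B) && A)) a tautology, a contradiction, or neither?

!(!(!A && !B && (!B || !A) && B) && !((B && !B || !B) && B && (!B || B) && A))
= !A && !B && (!B || !A) && B || (B && !B || !B) && B && (!B || B) && A
= !A && !B && (!B || !A) && B || !B && B && (!B || B) && A
= !A && !B && (!B || !A) && B || !B && B && A
= !A && !B && B || !B && B && A
= !B && B
= false

contradiction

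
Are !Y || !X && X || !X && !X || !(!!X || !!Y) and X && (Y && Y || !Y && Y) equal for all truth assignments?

E1: !Y || !X && X || !X && !X || !(!!X || !!Y)
    = !Y || !X || !(!!X || !!Y)   [distribution]
    = !Y || !X || !X && !Y   [De Morgan]
    = !Y || !X   [absorption]
E2: X && (Y && Y || !Y && Y)
    = X && Y   [distribution]
These differ: at X=0, Y=0, E1 = 1 but E2 = 0.

No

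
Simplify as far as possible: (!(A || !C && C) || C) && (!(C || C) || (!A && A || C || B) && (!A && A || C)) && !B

(!(A || !C && C) || C) && (!(C || C) || (!A && A || C || B) && (!A && A || C)) && !B
= (!(A || !C && C) || C) && (!C || (!A && A || C || B) && (!A && A || C)) && !B   (idempotence)
= (!(A || !C && C) || C) && (!C || !A && A || C) && !B   (absorption)
= (!(A || !C && C) || C) && (!C || C) && !B   (complement / identity)
= (!A || C) && (!C || C) && !B   (complement / identity)
= (!A || C) && !B   (complement / identity)

(!A || C) && !B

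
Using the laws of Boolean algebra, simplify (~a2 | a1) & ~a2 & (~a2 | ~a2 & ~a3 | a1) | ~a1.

~a2 | ~a1

(~a2 | a1) & ~a2 & (~a2 | ~a2 & ~a3 | a1) | ~a1
= (~a2 | a1) & ~a2 & (~a2 | a1) | ~a1   [absorption]
= (~a2 | a1) & ~a2 | ~a1   [absorption]
= ~a2 | ~a1   [absorption]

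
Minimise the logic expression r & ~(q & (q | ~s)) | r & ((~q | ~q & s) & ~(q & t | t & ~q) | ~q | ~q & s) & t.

r & ~(q & (q | ~s)) | r & ((~q | ~q & s) & ~(q & t | t & ~q) | ~q | ~q & s) & t
= r & ~q | r & ((~q | ~q & s) & ~(q & t | t & ~q) | ~q | ~q & s) & t   [absorption]
= r & ~q | r & ((~q | ~q & s) & ~t | ~q | ~q & s) & t   [distribution]
= r & ~q | r & (~q | ~q & s) & t   [absorption]
= r & ~q | r & ~q & t   [absorption]
= r & ~q   [absorption]

r & ~q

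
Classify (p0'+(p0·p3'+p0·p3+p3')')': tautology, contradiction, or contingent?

(p0'+(p0·p3'+p0·p3+p3')')'
= (p0'+(p0+p3')')'   [distribution]
= p0·(p0+p3')   [De Morgan]
= p0   [absorption]
This depends on p0, so it is not a constant.

contingent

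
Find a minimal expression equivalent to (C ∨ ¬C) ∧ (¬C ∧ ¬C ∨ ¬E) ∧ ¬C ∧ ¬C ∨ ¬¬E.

(C ∨ ¬C) ∧ (¬C ∧ ¬C ∨ ¬E) ∧ ¬C ∧ ¬C ∨ ¬¬E
= (C ∨ ¬C) ∧ ¬C ∧ ¬C ∨ ¬¬E   — absorption
= ¬C ∧ ¬C ∨ ¬¬E   — complement / identity
= ¬C ∧ ¬C ∨ E   — double negation
= ¬C ∨ E   — idempotence

¬C ∨ E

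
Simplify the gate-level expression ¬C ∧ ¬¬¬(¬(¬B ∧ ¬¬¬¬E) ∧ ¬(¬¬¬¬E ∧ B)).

¬C ∧ ¬¬¬(¬(¬B ∧ ¬¬¬¬E) ∧ ¬(¬¬¬¬E ∧ B))
= ¬C ∧ ¬¬(¬B ∧ ¬¬¬¬E ∨ ¬¬¬¬E ∧ B)   (De Morgan)
= ¬C ∧ ¬¬¬¬¬¬E   (distribution)
= ¬C ∧ ¬¬¬¬E   (double negation)
= ¬C ∧ ¬¬E   (double negation)
= ¬C ∧ E   (double negation)

¬C ∧ E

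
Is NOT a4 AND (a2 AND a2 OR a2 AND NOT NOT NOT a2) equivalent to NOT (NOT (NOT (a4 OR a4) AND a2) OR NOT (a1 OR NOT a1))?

Yes

E1: NOT a4 AND (a2 AND a2 OR a2 AND NOT NOT NOT a2)
    = NOT a4 AND (a2 AND a2 OR a2 AND NOT a2)   — double negation
    = NOT a4 AND a2   — distribution
E2: NOT (NOT (NOT (a4 OR a4) AND a2) OR NOT (a1 OR NOT a1))
    = NOT (NOT (NOT a4 AND a2) OR NOT (a1 OR NOT a1))   — idempotence
    = NOT a4 AND a2 AND (a1 OR NOT a1)   — De Morgan
    = NOT a4 AND a2   — complement / identity
Both reduce to NOT a4 AND a2, so they are equivalent.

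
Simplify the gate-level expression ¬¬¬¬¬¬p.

p

¬¬¬¬¬¬p
= ¬¬¬¬p
= ¬¬p
= p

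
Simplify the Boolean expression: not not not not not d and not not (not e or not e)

not d and not e

not not not not not d and not not (not e or not e)
= not not not d and not not (not e or not e)   [double negation]
= not not not d and not not not e   [idempotence]
= not not not d and not e   [double negation]
= not d and not e   [double negation]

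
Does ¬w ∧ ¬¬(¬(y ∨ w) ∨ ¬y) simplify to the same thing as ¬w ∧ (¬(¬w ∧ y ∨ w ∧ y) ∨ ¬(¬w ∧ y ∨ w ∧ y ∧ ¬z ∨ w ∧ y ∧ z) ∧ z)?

E1: ¬w ∧ ¬¬(¬(y ∨ w) ∨ ¬y)
    = ¬w ∧ ¬((y ∨ w) ∧ y)   [De Morgan]
    = ¬w ∧ ¬y   [absorption]
E2: ¬w ∧ (¬(¬w ∧ y ∨ w ∧ y) ∨ ¬(¬w ∧ y ∨ w ∧ y ∧ ¬z ∨ w ∧ y ∧ z) ∧ z)
    = ¬w ∧ (¬(¬w ∧ y ∨ w ∧ y) ∨ ¬(¬w ∧ y ∨ w ∧ y) ∧ z)   [distribution]
    = ¬w ∧ ¬(¬w ∧ y ∨ w ∧ y)   [absorption]
    = ¬w ∧ ¬y   [distribution]
Both reduce to ¬w ∧ ¬y, so they are equivalent.

Yes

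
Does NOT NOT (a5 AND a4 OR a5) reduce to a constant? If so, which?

NOT NOT (a5 AND a4 OR a5)
= NOT NOT a5   [absorption]
= a5   [double negation]
This depends on a5, so it is not a constant.

no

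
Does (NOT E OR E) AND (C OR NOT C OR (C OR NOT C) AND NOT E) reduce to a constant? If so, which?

yes, True

(NOT E OR E) AND (C OR NOT C OR (C OR NOT C) AND NOT E)
= (NOT E OR E) AND (C OR NOT C)   — absorption
= NOT E OR E   — complement / identity
= TRUE   — complement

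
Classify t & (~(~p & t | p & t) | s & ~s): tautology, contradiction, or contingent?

t & (~(~p & t | p & t) | s & ~s)
= t & ~(~p & t | p & t)   [complement / identity]
= t & ~t   [distribution]
= 0   [complement]

contradiction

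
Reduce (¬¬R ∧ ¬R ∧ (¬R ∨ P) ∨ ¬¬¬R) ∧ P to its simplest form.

¬R ∧ P

(¬¬R ∧ ¬R ∧ (¬R ∨ P) ∨ ¬¬¬R) ∧ P
= (R ∧ ¬R ∧ (¬R ∨ P) ∨ ¬¬¬R) ∧ P   (double negation)
= (R ∧ ¬R ∨ ¬¬¬R) ∧ P   (absorption)
= ¬¬¬R ∧ P   (complement / identity)
= ¬R ∧ P   (double negation)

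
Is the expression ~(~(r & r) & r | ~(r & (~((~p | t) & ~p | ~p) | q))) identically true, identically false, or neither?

~(~(r & r) & r | ~(r & (~((~p | t) & ~p | ~p) | q)))
= ~(~r & r | ~(r & (~((~p | t) & ~p | ~p) | q)))   [idempotence]
= ~~(r & (~((~p | t) & ~p | ~p) | q))   [complement / identity]
= ~~(r & (~(~p | ~p) | q))   [absorption]
= ~~(r & (~~p | q))   [idempotence]
= r & (~~p | q)   [double negation]
= r & (p | q)   [double negation]
This depends on p, q, r, so it is not a constant.

neither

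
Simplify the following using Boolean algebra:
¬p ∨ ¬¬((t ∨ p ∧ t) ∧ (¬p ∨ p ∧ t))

¬p ∨ ¬¬((t ∨ p ∧ t) ∧ (¬p ∨ p ∧ t))
= ¬p ∨ (t ∨ p ∧ t) ∧ (¬p ∨ p ∧ t)   — double negation
= ¬p ∨ t ∧ ¬p ∨ p ∧ t   — distribution
= ¬p ∨ t   — distribution

¬p ∨ t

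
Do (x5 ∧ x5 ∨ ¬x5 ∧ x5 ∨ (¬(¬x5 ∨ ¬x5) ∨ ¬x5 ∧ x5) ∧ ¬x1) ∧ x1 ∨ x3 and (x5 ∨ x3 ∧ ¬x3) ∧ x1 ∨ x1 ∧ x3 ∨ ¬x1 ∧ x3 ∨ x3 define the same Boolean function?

E1: (x5 ∧ x5 ∨ ¬x5 ∧ x5 ∨ (¬(¬x5 ∨ ¬x5) ∨ ¬x5 ∧ x5) ∧ ¬x1) ∧ x1 ∨ x3
    = (x5 ∧ x5 ∨ ¬x5 ∧ x5 ∨ (x5 ∧ x5 ∨ ¬x5 ∧ x5) ∧ ¬x1) ∧ x1 ∨ x3
    = (x5 ∧ x5 ∨ ¬x5 ∧ x5) ∧ x1 ∨ x3
    = x5 ∧ x1 ∨ x3
E2: (x5 ∨ x3 ∧ ¬x3) ∧ x1 ∨ x1 ∧ x3 ∨ ¬x1 ∧ x3 ∨ x3
    = (x5 ∨ x3 ∧ ¬x3) ∧ x1 ∨ x3 ∨ x3
    = (x5 ∨ x3 ∧ ¬x3) ∧ x1 ∨ x3
    = x5 ∧ x1 ∨ x3
Both reduce to x5 ∧ x1 ∨ x3, so they are equivalent.

Yes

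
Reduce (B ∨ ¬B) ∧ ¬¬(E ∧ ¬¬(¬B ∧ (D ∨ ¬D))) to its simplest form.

(B ∨ ¬B) ∧ ¬¬(E ∧ ¬¬(¬B ∧ (D ∨ ¬D)))
= (B ∨ ¬B) ∧ E ∧ ¬¬(¬B ∧ (D ∨ ¬D))   (double negation)
= (B ∨ ¬B) ∧ E ∧ ¬B ∧ (D ∨ ¬D)   (double negation)
= E ∧ ¬B ∧ (D ∨ ¬D)   (complement / identity)
= E ∧ ¬B   (complement / identity)

E ∧ ¬B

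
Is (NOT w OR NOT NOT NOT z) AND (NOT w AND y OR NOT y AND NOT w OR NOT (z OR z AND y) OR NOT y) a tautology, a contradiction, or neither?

neither

(NOT w OR NOT NOT NOT z) AND (NOT w AND y OR NOT y AND NOT w OR NOT (z OR z AND y) OR NOT y)
= (NOT w OR NOT NOT NOT z) AND (NOT w OR NOT (z OR z AND y) OR NOT y)   — distribution
= (NOT w OR NOT NOT NOT z) AND (NOT w OR NOT z OR NOT y)   — absorption
= (NOT w OR NOT z) AND (NOT w OR NOT z OR NOT y)   — double negation
= NOT w OR NOT z   — absorption
This depends on w, z, so it is not a constant.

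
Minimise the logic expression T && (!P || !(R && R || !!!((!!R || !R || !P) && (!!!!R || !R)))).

T && (!P || !(R && R || !!!((!!R || !R || !P) && (!!!!R || !R))))
= T && (!P || !(R && R || !!!((!!R || !R || !P) && (!!R || !R))))   [double negation]
= T && (!P || !(R && R || !((!!R || !R || !P) && (!!R || !R))))   [double negation]
= T && (!P || !(R && R || !(!!R || !R)))   [absorption]
= T && (!P || !(R && R || !R && R))   [De Morgan]
= T && (!P || !R)   [distribution]

T && (!P || !R)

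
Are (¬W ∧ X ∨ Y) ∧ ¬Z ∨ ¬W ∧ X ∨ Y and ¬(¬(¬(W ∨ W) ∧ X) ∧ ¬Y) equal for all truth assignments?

Yes

E1: (¬W ∧ X ∨ Y) ∧ ¬Z ∨ ¬W ∧ X ∨ Y
    = ¬W ∧ X ∨ Y   — absorption
E2: ¬(¬(¬(W ∨ W) ∧ X) ∧ ¬Y)
    = ¬(W ∨ W) ∧ X ∨ Y   — De Morgan
    = ¬W ∧ X ∨ Y   — idempotence
Both reduce to ¬W ∧ X ∨ Y, so they are equivalent.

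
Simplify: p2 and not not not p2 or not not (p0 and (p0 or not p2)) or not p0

True

p2 and not not not p2 or not not (p0 and (p0 or not p2)) or not p0
= p2 and not not not p2 or not not p0 or not p0   — absorption
= p2 and not p2 or not not p0 or not p0   — double negation
= not not p0 or not p0   — complement / identity
= p0 or not p0   — double negation
= True   — complement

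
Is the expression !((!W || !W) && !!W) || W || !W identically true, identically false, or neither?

!((!W || !W) && !!W) || W || !W
= !(!W && !!W) || W || !W   (idempotence)
= W || !W || W || !W   (De Morgan)
= W || !W   (idempotence)
= true   (complement)

identically true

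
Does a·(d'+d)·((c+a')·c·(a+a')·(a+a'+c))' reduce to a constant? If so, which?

no

a·(d'+d)·((c+a')·c·(a+a')·(a+a'+c))'
= a·(d'+d)·((c+a')·c·(a+a'))'   (absorption)
= a·(d'+d)·(c·(a+a'))'   (absorption)
= a·(c·(a+a'))'   (complement / identity)
= a·c'   (complement / identity)
This depends on a, c, so it is not a constant.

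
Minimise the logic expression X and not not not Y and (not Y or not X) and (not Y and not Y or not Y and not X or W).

X and not Y

X and not not not Y and (not Y or not X) and (not Y and not Y or not Y and not X or W)
= X and not Y and (not Y or not X) and (not Y and not Y or not Y and not X or W)   — double negation
= X and not Y and (not Y or not X) and (not Y and (not Y or not X) or W)   — distribution
= X and not Y and (not Y or not X)   — absorption
= X and not Y   — absorption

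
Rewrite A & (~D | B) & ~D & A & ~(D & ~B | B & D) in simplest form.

A & ~D

A & (~D | B) & ~D & A & ~(D & ~B | B & D)
= A & ~D & A & ~(D & ~B | B & D)
= A & ~D & A & ~D
= A & ~D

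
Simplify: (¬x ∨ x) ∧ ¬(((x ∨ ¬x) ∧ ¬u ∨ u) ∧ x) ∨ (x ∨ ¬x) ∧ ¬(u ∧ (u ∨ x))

¬x ∨ ¬u

(¬x ∨ x) ∧ ¬(((x ∨ ¬x) ∧ ¬u ∨ u) ∧ x) ∨ (x ∨ ¬x) ∧ ¬(u ∧ (u ∨ x))
= ¬(((x ∨ ¬x) ∧ ¬u ∨ u) ∧ x) ∨ (x ∨ ¬x) ∧ ¬(u ∧ (u ∨ x))   [complement / identity]
= ¬(((x ∨ ¬x) ∧ ¬u ∨ u) ∧ x) ∨ ¬(u ∧ (u ∨ x))   [complement / identity]
= ¬((¬u ∨ u) ∧ x) ∨ ¬(u ∧ (u ∨ x))   [complement / identity]
= ¬x ∨ ¬(u ∧ (u ∨ x))   [complement / identity]
= ¬x ∨ ¬u   [absorption]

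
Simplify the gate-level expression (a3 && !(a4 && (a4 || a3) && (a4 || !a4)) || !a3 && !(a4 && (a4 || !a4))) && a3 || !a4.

!a4

(a3 && !(a4 && (a4 || a3) && (a4 || !a4)) || !a3 && !(a4 && (a4 || !a4))) && a3 || !a4
= (a3 && !(a4 && (a4 || !a4)) || !a3 && !(a4 && (a4 || !a4))) && a3 || !a4   — absorption
= !(a4 && (a4 || !a4)) && (a3 || !a3) && a3 || !a4   — distribution
= !a4 && (a3 || !a3) && a3 || !a4   — complement / identity
= !a4 && a3 || !a4   — complement / identity
= !a4   — absorption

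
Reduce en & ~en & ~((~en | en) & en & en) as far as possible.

en & ~en & ~((~en | en) & en & en)
= en & ~en & ~((~en | en) & en)   [idempotence]
= en & ~en & ~en   [complement / identity]
= en & ~en   [idempotence]
= 0   [complement]

0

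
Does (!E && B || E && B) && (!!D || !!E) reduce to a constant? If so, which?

no

(!E && B || E && B) && (!!D || !!E)
= B && (!!D || !!E)
= B && (D || !!E)
= B && (D || E)
This depends on B, D, E, so it is not a constant.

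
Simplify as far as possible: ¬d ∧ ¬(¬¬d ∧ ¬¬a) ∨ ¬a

¬d ∨ ¬a

¬d ∧ ¬(¬¬d ∧ ¬¬a) ∨ ¬a
= ¬d ∧ (¬d ∨ ¬a) ∨ ¬a   (De Morgan)
= ¬d ∨ ¬a   (absorption)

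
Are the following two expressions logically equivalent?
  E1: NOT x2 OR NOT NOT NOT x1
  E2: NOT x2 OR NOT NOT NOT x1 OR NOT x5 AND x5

E1: NOT x2 OR NOT NOT NOT x1
    = NOT x2 OR NOT x1
E2: NOT x2 OR NOT NOT NOT x1 OR NOT x5 AND x5
    = NOT x2 OR NOT NOT NOT x1
    = NOT x2 OR NOT x1
Both reduce to NOT x2 OR NOT x1, so they are equivalent.

Yes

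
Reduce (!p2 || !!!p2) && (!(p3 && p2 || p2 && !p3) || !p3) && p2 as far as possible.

(!p2 || !!!p2) && (!(p3 && p2 || p2 && !p3) || !p3) && p2
= (!p2 || !!!p2) && (!p2 || !p3) && p2
= (!p2 || !!!p2 && !p3) && p2
= (!p2 || !p2 && !p3) && p2
= !p2 && p2
= false

false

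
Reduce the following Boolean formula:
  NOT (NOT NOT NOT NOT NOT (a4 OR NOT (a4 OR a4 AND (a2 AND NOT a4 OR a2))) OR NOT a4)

NOT (NOT NOT NOT NOT NOT (a4 OR NOT (a4 OR a4 AND (a2 AND NOT a4 OR a2))) OR NOT a4)
= NOT (NOT NOT NOT (a4 OR NOT (a4 OR a4 AND (a2 AND NOT a4 OR a2))) OR NOT a4)   (double negation)
= NOT (NOT (a4 OR NOT (a4 OR a4 AND (a2 AND NOT a4 OR a2))) OR NOT a4)   (double negation)
= NOT (NOT (a4 OR NOT (a4 OR a4 AND a2)) OR NOT a4)   (absorption)
= (a4 OR NOT (a4 OR a4 AND a2)) AND a4   (De Morgan)
= (a4 OR NOT a4) AND a4   (absorption)
= a4   (complement / identity)

a4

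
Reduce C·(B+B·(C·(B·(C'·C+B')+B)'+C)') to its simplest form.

C·(B+B·(C·(B·(C'·C+B')+B)'+C)')
= C·(B+B·(C·(B·B'+B)'+C)')
= C·(B+B·(C·B'+C)')
= C·(B+B·C')
= C·B

C·B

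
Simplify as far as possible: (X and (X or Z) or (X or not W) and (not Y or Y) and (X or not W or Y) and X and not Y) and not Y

(X and (X or Z) or (X or not W) and (not Y or Y) and (X or not W or Y) and X and not Y) and not Y
= (X and (X or Z) or (X or not W) and (X or not W or Y) and X and not Y) and not Y
= (X or (X or not W) and (X or not W or Y) and X and not Y) and not Y
= (X or (X or not W) and X and not Y) and not Y
= (X or X and not Y) and not Y
= X and not Y

X and not Y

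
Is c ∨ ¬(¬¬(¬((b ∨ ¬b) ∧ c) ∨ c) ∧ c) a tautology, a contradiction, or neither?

tautology

c ∨ ¬(¬¬(¬((b ∨ ¬b) ∧ c) ∨ c) ∧ c)
= c ∨ ¬(¬¬(¬c ∨ c) ∧ c)   [complement / identity]
= c ∨ ¬((¬c ∨ c) ∧ c)   [double negation]
= c ∨ ¬c   [complement / identity]
= True   [complement]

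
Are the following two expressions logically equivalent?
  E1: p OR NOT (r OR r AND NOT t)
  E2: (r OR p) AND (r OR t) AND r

E1: p OR NOT (r OR r AND NOT t)
    = p OR NOT r   — absorption
E2: (r OR p) AND (r OR t) AND r
    = (r OR p) AND r   — absorption
    = r   — absorption
These differ: at p=0, r=0, t=0, E1 = 1 but E2 = 0.

No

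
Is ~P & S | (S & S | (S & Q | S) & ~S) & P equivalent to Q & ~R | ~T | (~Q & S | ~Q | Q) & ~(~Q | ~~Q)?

E1: ~P & S | (S & S | (S & Q | S) & ~S) & P
    = ~P & S | (S & S | S & ~S) & P   [absorption]
    = ~P & S | S & P   [distribution]
    = S   [distribution]
E2: Q & ~R | ~T | (~Q & S | ~Q | Q) & ~(~Q | ~~Q)
    = Q & ~R | ~T | (~Q | Q) & ~(~Q | ~~Q)   [absorption]
    = Q & ~R | ~T | ~(~Q | ~~Q)   [complement / identity]
    = Q & ~R | ~T | Q & ~Q   [De Morgan]
    = Q & ~R | ~T   [complement / identity]
These differ: at P=0, Q=1, R=0, S=0, T=0, E1 = 0 but E2 = 1.

No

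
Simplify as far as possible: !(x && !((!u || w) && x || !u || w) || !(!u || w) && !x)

!u || w

!(x && !((!u || w) && x || !u || w) || !(!u || w) && !x)
= !(x && !(!u || w) || !(!u || w) && !x)
= !!(!u || w)
= !u || w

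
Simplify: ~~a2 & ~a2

0

~~a2 & ~a2
= a2 & ~a2   [double negation]
= 0   [complement]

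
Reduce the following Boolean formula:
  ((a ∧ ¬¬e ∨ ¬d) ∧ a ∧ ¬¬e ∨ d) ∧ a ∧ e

a ∧ e

((a ∧ ¬¬e ∨ ¬d) ∧ a ∧ ¬¬e ∨ d) ∧ a ∧ e
= (a ∧ ¬¬e ∨ d) ∧ a ∧ e
= (a ∧ e ∨ d) ∧ a ∧ e
= a ∧ e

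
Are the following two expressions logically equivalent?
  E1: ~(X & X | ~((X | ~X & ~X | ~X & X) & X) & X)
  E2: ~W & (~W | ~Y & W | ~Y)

No

E1: ~(X & X | ~((X | ~X & ~X | ~X & X) & X) & X)
    = ~(X & X | ~((X | ~X) & X) & X)
    = ~(X & X | ~X & X)
    = ~X
E2: ~W & (~W | ~Y & W | ~Y)
    = ~W & (~W | ~Y)
    = ~W
These differ: at W=1, X=0, Y=0, E1 = 1 but E2 = 0.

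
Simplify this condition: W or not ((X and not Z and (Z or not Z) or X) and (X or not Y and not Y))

W or not ((X and not Z and (Z or not Z) or X) and (X or not Y and not Y))
= W or not ((X and not Z or X) and (X or not Y and not Y))   — complement / identity
= W or not (X and (X or not Y and not Y))   — absorption
= W or not (X and (X or not Y))   — idempotence
= W or not X   — absorption

W or not X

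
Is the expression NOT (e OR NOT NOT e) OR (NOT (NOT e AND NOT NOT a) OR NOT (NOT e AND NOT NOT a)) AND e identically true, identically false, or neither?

identically true

NOT (e OR NOT NOT e) OR (NOT (NOT e AND NOT NOT a) OR NOT (NOT e AND NOT NOT a)) AND e
= NOT (e OR NOT NOT e) OR NOT (NOT e AND NOT NOT a) AND e   (idempotence)
= NOT (e OR NOT NOT e) OR (e OR NOT a) AND e   (De Morgan)
= NOT (e OR e) OR (e OR NOT a) AND e   (double negation)
= NOT e OR (e OR NOT a) AND e   (idempotence)
= NOT e OR e   (absorption)
= TRUE   (complement)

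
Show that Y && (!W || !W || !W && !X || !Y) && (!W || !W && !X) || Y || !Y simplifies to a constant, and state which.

true

Y && (!W || !W || !W && !X || !Y) && (!W || !W && !X) || Y || !Y
= Y && (!W || !W && !X || !Y) && (!W || !W && !X) || Y || !Y
= Y && (!W || !W && !X) || Y || !Y
= Y && !W || Y || !Y
= Y || !Y
= true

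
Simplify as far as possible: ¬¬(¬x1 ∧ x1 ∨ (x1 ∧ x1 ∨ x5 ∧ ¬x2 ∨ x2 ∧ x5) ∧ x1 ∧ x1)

¬¬(¬x1 ∧ x1 ∨ (x1 ∧ x1 ∨ x5 ∧ ¬x2 ∨ x2 ∧ x5) ∧ x1 ∧ x1)
= ¬¬(¬x1 ∧ x1 ∨ (x1 ∧ x1 ∨ x5) ∧ x1 ∧ x1)   [distribution]
= ¬¬(¬x1 ∧ x1 ∨ x1 ∧ x1)   [absorption]
= ¬x1 ∧ x1 ∨ x1 ∧ x1   [double negation]
= x1   [distribution]

x1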